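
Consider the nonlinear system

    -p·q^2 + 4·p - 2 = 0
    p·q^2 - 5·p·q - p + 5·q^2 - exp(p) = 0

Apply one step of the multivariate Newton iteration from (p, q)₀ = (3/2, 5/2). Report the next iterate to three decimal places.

At (3/2, 5/2): F = (-5.375, 15.89331).
Jacobian J = [[-q^2 + 4, -2·p·q], [q^2 - 5·q - exp(p) - 1, 2·p·q - 5·p + 10·q]].
At the point, J = [[-2.250, -7.500], [-11.73169, 25.000]] (det J = -144.23767).
Solving J·Δ = −F gives Δ = (-0.105, -0.685).
Then the next iterate is (p, q)₁ = (1.395, 1.815).

(1.395, 1.815)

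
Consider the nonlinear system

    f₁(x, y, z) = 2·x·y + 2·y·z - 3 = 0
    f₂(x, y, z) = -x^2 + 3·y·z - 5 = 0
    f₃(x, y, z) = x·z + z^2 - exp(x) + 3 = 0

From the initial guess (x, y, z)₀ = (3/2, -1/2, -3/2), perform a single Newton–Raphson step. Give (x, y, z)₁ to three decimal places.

At (3/2, -1/2, -3/2): F = (-3.000, -5.000, -1.48169).
Jacobian J = [[2·y, 2·x + 2·z, 2·y], [-2·x, 3·z, 3·y], [z - exp(x), 0, x + 2·z]].
At the point, J = [[-1.000, 0.000, -1.000], [-3.000, -4.500, -1.500], [-5.98169, 0.000, -1.500]] (det J = 20.16760).
Solving J·Δ = −F gives Δ = (0.673, -0.336, -3.673).
Then the next iterate is (x, y, z)₁ = (2.173, -0.836, -5.173).

(2.173, -0.836, -5.173)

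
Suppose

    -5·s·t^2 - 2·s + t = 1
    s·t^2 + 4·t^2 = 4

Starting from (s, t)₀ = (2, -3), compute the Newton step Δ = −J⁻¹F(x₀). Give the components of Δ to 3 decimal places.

At (2, -3): F = (-98.000, 50.000).
Jacobian J = [[-5·t^2 - 2, -10·s·t + 1], [t^2, 2·s·t + 8·t]].
At the point, J = [[-47.000, 61.000], [9.000, -36.000]] (det J = 1143.000).
Solving J·Δ = −F gives Δ = (-0.418, 1.284).

(-0.418, 1.284)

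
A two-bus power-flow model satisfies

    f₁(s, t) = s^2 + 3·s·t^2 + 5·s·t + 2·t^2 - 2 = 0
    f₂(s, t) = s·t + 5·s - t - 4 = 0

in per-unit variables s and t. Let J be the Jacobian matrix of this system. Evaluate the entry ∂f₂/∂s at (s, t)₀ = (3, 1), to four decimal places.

6.0000

∂f₂/∂s = t + 5.
At (3, 1) this is 6.0000.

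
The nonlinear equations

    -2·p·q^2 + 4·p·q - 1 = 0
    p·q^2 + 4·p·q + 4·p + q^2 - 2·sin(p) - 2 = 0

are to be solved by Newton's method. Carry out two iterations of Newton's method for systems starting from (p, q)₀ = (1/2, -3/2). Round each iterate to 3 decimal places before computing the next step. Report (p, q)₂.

(-0.107, -1.353)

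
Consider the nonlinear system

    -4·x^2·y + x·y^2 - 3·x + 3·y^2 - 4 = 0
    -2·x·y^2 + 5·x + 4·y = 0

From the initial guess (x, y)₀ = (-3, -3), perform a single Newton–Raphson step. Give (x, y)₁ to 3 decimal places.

At (-3, -3): F = (113.000, 27.000).
Jacobian J = [[-8·x·y + y^2 - 3, -4·x^2 + 2·x·y + 6·y], [-2·y^2 + 5, -4·x·y + 4]].
At the point, J = [[-66.000, -36.000], [-13.000, -32.000]] (det J = 1644.000).
Solving J·Δ = −F gives Δ = (1.608, 0.190).
Then the next iterate is (x, y)₁ = (-1.392, -2.810).

(-1.392, -2.810)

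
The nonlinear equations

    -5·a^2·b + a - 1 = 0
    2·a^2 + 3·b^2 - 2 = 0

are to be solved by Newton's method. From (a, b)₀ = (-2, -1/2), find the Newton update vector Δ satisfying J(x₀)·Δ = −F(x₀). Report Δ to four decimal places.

At (-2, -1/2): F = (7.0000, 6.7500).
Jacobian J = [[-10·a·b + 1, -5·a^2], [4·a, 6·b]].
At the point, J = [[-9.0000, -20.0000], [-8.0000, -3.0000]] (det J = -133.0000).
Solving J·Δ = −F gives Δ = (0.8571, -0.0357).

(0.8571, -0.0357)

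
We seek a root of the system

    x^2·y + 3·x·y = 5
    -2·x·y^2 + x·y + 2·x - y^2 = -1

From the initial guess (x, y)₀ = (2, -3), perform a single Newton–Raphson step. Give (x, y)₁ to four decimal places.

(0.6307, -2.3755)

At (2, -3): F = (-35.0000, -46.0000).
Jacobian J = [[2·x·y + 3·y, x^2 + 3·x], [-2·y^2 + y + 2, -4·x·y + x - 2·y]].
At the point, J = [[-21.0000, 10.0000], [-19.0000, 32.0000]] (det J = -482.0000).
Solving J·Δ = −F gives Δ = (-1.3693, 0.6245).
Then the next iterate is (x, y)₁ = (0.6307, -2.3755).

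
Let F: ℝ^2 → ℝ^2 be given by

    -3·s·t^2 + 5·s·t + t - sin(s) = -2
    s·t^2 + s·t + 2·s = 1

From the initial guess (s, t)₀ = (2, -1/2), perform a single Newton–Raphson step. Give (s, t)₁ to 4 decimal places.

(0.5714, -0.3905)

At (2, -1/2): F = (-5.909297, 2.5000).
Jacobian J = [[-3·t^2 + 5·t - cos(s), -6·s·t + 5·s + 1], [t^2 + t + 2, 2·s·t + s]].
At the point, J = [[-2.833853, 17.0000], [1.7500, 0.0000]] (det J = -29.7500).
Solving J·Δ = −F gives Δ = (-1.4286, 0.1095).
Then the next iterate is (s, t)₁ = (0.5714, -0.3905).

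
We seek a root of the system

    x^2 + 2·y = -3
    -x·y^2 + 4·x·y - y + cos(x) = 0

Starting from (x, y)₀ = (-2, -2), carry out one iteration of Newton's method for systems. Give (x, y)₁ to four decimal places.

(-0.8671, -1.2342)

At (-2, -2): F = (3.0000, 25.583853).
Jacobian J = [[2·x, 2], [-y^2 + 4·y - sin(x), -2·x·y + 4·x - 1]].
At the point, J = [[-4.0000, 2.0000], [-11.090703, -17.0000]] (det J = 90.181405).
Solving J·Δ = −F gives Δ = (1.1329, 0.7658).
Then the next iterate is (x, y)₁ = (-0.8671, -1.2342).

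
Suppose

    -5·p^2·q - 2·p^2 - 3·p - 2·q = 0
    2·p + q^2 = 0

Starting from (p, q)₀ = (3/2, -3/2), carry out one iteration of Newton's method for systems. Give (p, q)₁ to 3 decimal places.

At (3/2, -3/2): F = (10.875, 5.250).
Jacobian J = [[-10·p·q - 4·p - 3, -5·p^2 - 2], [2, 2·q]].
At the point, J = [[13.500, -13.250], [2.000, -3.000]] (det J = -14.000).
Solving J·Δ = −F gives Δ = (2.638, 3.509).
Then the next iterate is (p, q)₁ = (4.138, 2.009).

(4.138, 2.009)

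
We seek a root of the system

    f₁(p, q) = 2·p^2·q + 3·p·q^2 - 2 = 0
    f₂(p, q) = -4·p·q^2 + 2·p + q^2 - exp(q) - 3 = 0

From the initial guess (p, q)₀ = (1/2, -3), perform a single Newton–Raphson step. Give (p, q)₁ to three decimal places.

At (1/2, -3): F = (10.000, -11.04979).
Jacobian J = [[4·p·q + 3·q^2, 2·p^2 + 6·p·q], [-4·q^2 + 2, -8·p·q + 2·q - exp(q)]].
At the point, J = [[21.000, -8.500], [-34.000, 5.95021]] (det J = -164.04553).
Solving J·Δ = −F gives Δ = (-0.210, 0.658).
Then the next iterate is (p, q)₁ = (0.290, -2.342).

(0.290, -2.342)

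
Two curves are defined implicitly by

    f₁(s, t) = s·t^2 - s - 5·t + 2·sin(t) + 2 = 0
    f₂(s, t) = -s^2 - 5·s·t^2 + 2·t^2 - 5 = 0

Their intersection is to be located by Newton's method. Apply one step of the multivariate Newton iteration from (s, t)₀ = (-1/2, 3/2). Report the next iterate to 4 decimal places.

(-1.0126, 0.7497)

At (-1/2, 3/2): F = (-4.130010, 4.8750).
Jacobian J = [[t^2 - 1, 2·s·t + 2·cos(t) - 5], [-2·s - 5·t^2, -10·s·t + 4·t]].
At the point, J = [[1.2500, -6.358526], [-10.2500, 13.5000]] (det J = -48.299887).
Solving J·Δ = −F gives Δ = (-0.5126, -0.7503).
Then the next iterate is (s, t)₁ = (-1.0126, 0.7497).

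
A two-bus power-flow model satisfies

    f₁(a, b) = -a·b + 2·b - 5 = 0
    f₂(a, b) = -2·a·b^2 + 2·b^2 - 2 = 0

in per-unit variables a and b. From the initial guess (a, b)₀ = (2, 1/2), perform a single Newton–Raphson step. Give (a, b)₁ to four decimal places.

(-8.0000, 1.7500)

At (2, 1/2): F = (-5.0000, -2.5000).
Jacobian J = [[-b, -a + 2], [-2·b^2, -4·a·b + 4·b]].
At the point, J = [[-0.5000, 0.0000], [-0.5000, -2.0000]] (det J = 1.0000).
Solving J·Δ = −F gives Δ = (-10.0000, 1.2500).
Then the next iterate is (a, b)₁ = (-8.0000, 1.7500).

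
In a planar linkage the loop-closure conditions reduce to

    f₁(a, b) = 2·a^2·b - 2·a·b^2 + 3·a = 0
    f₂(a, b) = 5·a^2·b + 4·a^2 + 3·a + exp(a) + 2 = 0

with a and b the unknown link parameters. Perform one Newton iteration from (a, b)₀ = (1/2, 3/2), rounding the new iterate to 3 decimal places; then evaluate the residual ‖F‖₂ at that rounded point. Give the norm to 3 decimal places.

3.107

At (1/2, 3/2): F = (0.000, 8.02372).
Jacobian J = [[4·a·b - 2·b^2 + 3, 2·a^2 - 4·a·b], [10·a·b + 8·a + exp(a) + 3, 5·a^2]].
At the point, J = [[1.500, -2.500], [16.14872, 1.250]] (det J = 42.24680).
Solving J·Δ = −F gives Δ = (-0.475, -0.285).
Then the next iterate is (a, b)₁ = (0.025, 1.215).
Re-evaluating at (0.025, 1.215): F = (0.00271, 3.10661), so ‖F‖₂ = 3.107.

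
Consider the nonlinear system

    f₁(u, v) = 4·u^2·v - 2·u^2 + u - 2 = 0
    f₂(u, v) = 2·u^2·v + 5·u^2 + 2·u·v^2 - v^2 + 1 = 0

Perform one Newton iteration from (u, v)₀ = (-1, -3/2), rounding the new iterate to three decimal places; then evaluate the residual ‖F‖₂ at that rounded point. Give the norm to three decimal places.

3.825

At (-1, -3/2): F = (-11.000, -3.750).
Jacobian J = [[8·u·v - 4·u + 1, 4·u^2], [4·u·v + 10·u + 2·v^2, 2·u^2 + 4·u·v - 2·v]].
At the point, J = [[17.000, 4.000], [0.500, 11.000]] (det J = 185.000).
Solving J·Δ = −F gives Δ = (0.573, 0.315).
Then the next iterate is (u, v)₁ = (-0.427, -1.185).
Re-evaluating at (-0.427, -1.185): F = (-3.65590, -1.12391), so ‖F‖₂ = 3.825.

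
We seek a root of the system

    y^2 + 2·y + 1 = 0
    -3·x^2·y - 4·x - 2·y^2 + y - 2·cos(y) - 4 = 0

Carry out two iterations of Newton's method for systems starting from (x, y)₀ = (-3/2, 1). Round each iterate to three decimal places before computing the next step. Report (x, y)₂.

At (-3/2, 1): F = (4.000, -6.83060).
Jacobian J = [[0, 2·y + 2], [-6·x·y - 4, -3·x^2 - 4·y + 2·sin(y) + 1]].
At the point, J = [[0.000, 4.000], [5.000, -8.06706]] (det J = -20.000).
Solving J·Δ = −F gives Δ = (-0.247, -1.000).
Then the next iterate is (x, y)₁ = (-1.747, 0.000).
Round to (-1.747, 0.000) and repeat: F = (1.000, 0.988), J = [[0.000, 2.000], [-4.000, -8.15603]].
Δ = (1.267, -0.500), so (x, y)₂ = (-0.480, -0.500).

(-0.480, -0.500)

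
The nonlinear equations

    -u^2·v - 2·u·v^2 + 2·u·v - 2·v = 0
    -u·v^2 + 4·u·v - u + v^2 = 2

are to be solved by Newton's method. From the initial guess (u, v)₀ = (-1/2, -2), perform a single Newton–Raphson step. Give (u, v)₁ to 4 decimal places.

At (-1/2, -2): F = (10.5000, 8.5000).
Jacobian J = [[-2·u·v - 2·v^2 + 2·v, -u^2 - 4·u·v + 2·u - 2], [-v^2 + 4·v - 1, -2·u·v + 4·u + 2·v]].
At the point, J = [[-14.0000, -7.2500], [-13.0000, -8.0000]] (det J = 17.7500).
Solving J·Δ = −F gives Δ = (1.2606, -0.9859).
Then the next iterate is (u, v)₁ = (0.7606, -2.9859).

(0.7606, -2.9859)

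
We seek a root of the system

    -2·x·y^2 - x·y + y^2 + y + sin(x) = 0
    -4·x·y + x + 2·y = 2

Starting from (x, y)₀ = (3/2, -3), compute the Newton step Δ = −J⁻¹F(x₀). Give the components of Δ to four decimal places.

(-0.7823, 0.3324)

At (3/2, -3): F = (-15.502505, 11.5000).
Jacobian J = [[-2·y^2 - y + cos(x), -4·x·y - x + 2·y + 1], [-4·y + 1, -4·x + 2]].
At the point, J = [[-14.929263, 11.5000], [13.0000, -4.0000]] (det J = -89.782949).
Solving J·Δ = −F gives Δ = (-0.7823, 0.3324).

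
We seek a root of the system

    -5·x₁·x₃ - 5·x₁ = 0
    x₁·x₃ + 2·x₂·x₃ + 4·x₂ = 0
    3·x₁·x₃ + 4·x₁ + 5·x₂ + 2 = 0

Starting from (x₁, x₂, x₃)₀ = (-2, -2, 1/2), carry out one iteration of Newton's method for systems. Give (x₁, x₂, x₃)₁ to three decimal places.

At (-2, -2, 1/2): F = (15.000, -11.000, -19.000).
Jacobian J = [[-5·x₃ - 5, 0, -5·x₁], [x₃, 2·x₃ + 4, x₁ + 2·x₂], [3·x₃ + 4, 5, 3·x₁]].
At the point, J = [[-7.500, 0.000, 10.000], [0.500, 5.000, -6.000], [5.500, 5.000, -6.000]] (det J = -250.000).
Solving J·Δ = −F gives Δ = (1.600, 1.680, -0.300).
Then the next iterate is (x₁, x₂, x₃)₁ = (-0.400, -0.320, 0.200).

(-0.400, -0.320, 0.200)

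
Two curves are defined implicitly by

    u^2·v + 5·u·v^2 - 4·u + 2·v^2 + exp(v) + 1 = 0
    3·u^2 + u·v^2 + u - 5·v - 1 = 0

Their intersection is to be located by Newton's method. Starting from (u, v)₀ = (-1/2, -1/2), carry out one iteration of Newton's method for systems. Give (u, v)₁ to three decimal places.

At (-1/2, -1/2): F = (3.35653, 1.625).
Jacobian J = [[2·u·v + 5·v^2 - 4, u^2 + 10·u·v + 4·v + exp(v)], [6·u + v^2 + 1, 2·u·v - 5]].
At the point, J = [[-2.250, 1.35653], [-1.750, -4.500]] (det J = 12.49893).
Solving J·Δ = −F gives Δ = (1.385, -0.177).
Then the next iterate is (u, v)₁ = (0.885, -0.677).

(0.885, -0.677)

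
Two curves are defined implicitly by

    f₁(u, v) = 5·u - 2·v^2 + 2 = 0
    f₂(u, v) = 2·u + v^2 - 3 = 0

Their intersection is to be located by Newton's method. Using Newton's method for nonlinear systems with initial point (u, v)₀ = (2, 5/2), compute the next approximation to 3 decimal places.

(0.444, 1.672)

At (2, 5/2): F = (-0.500, 7.250).
Jacobian J = [[5, -4·v], [2, 2·v]].
At the point, J = [[5.000, -10.000], [2.000, 5.000]] (det J = 45.000).
Solving J·Δ = −F gives Δ = (-1.556, -0.828).
Then the next iterate is (u, v)₁ = (0.444, 1.672).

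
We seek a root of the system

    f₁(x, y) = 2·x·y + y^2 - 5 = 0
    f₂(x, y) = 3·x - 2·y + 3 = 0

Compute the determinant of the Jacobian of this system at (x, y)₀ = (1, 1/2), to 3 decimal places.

J = [[2·y, 2·x + 2·y], [3, -2]].
At the point, J = [[1.000, 3.000], [3.000, -2.000]].
det J = -11.000.

-11.000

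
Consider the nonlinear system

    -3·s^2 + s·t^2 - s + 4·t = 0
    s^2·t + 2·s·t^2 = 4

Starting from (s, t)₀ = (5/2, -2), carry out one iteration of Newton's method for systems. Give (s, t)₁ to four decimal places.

(0.6328, -1.4739)

At (5/2, -2): F = (-19.2500, 3.5000).
Jacobian J = [[-6·s + t^2 - 1, 2·s·t + 4], [2·s·t + 2·t^2, s^2 + 4·s·t]].
At the point, J = [[-12.0000, -6.0000], [-2.0000, -13.7500]] (det J = 153.0000).
Solving J·Δ = −F gives Δ = (-1.8672, 0.5261).
Then the next iterate is (s, t)₁ = (0.6328, -1.4739).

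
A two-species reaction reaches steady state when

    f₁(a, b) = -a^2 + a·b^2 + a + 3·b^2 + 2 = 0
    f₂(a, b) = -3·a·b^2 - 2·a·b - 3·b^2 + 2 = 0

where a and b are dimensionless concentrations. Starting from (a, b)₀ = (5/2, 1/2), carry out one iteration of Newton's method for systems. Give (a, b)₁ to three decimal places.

(2.161, 0.337)

At (5/2, 1/2): F = (-0.375, -3.125).
Jacobian J = [[-2·a + b^2 + 1, 2·a·b + 6·b], [-3·b^2 - 2·b, -6·a·b - 2·a - 6·b]].
At the point, J = [[-3.750, 5.500], [-1.750, -15.500]] (det J = 67.750).
Solving J·Δ = −F gives Δ = (-0.339, -0.163).
Then the next iterate is (a, b)₁ = (2.161, 0.337).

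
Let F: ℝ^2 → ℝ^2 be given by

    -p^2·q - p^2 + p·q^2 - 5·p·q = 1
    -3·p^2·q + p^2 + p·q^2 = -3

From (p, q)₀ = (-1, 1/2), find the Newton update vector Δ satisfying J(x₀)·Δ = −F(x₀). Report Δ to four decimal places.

At (-1, 1/2): F = (-0.2500, 2.2500).
Jacobian J = [[-2·p·q - 2·p + q^2 - 5·q, -p^2 + 2·p·q - 5·p], [-6·p·q + 2·p + q^2, -3·p^2 + 2·p·q]].
At the point, J = [[0.7500, 3.0000], [1.2500, -4.0000]] (det J = -6.7500).
Solving J·Δ = −F gives Δ = (-0.8519, 0.2963).

(-0.8519, 0.2963)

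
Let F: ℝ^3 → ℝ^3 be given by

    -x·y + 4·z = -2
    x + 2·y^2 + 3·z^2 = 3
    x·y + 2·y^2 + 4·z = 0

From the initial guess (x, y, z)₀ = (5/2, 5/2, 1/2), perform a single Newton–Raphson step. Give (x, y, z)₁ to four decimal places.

(-0.9808, 2.1269, -1.3462)

At (5/2, 5/2, 1/2): F = (-2.2500, 12.7500, 20.7500).
Jacobian J = [[-y, -x, 4], [1, 4·y, 6·z], [y, x + 4·y, 4]].
At the point, J = [[-2.5000, -2.5000, 4.0000], [1.0000, 10.0000, 3.0000], [2.5000, 12.5000, 4.0000]] (det J = -65.0000).
Solving J·Δ = −F gives Δ = (-3.4808, -0.3731, -1.8462).
Then the next iterate is (x, y, z)₁ = (-0.9808, 2.1269, -1.3462).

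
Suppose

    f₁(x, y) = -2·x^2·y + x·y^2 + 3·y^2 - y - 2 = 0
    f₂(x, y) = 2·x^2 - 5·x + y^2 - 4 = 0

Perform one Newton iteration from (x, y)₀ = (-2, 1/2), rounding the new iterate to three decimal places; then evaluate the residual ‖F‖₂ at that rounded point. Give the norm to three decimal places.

3.532

At (-2, 1/2): F = (-6.250, 14.250).
Jacobian J = [[-4·x·y + y^2, -2·x^2 + 2·x·y + 6·y - 1], [4·x - 5, 2·y]].
At the point, J = [[4.250, -8.000], [-13.000, 1.000]] (det J = -99.750).
Solving J·Δ = −F gives Δ = (1.080, -0.207).
Then the next iterate is (x, y)₁ = (-0.920, 0.293).
Re-evaluating at (-0.920, 0.293): F = (-2.61042, 2.37865), so ‖F‖₂ = 3.532.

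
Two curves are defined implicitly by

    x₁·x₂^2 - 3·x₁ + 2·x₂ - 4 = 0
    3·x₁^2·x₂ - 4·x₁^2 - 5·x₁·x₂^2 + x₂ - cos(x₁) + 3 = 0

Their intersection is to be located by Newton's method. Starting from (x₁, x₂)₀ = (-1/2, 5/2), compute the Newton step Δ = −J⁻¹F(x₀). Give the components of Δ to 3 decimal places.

(-0.058, -1.625)

At (-1/2, 5/2): F = (-0.625, 21.12242).
Jacobian J = [[x₂^2 - 3, 2·x₁·x₂ + 2], [6·x₁·x₂ - 8·x₁ - 5·x₂^2 + sin(x₁), 3·x₁^2 - 10·x₁·x₂ + 1]].
At the point, J = [[3.250, -0.500], [-35.22943, 14.250]] (det J = 28.69779).
Solving J·Δ = −F gives Δ = (-0.058, -1.625).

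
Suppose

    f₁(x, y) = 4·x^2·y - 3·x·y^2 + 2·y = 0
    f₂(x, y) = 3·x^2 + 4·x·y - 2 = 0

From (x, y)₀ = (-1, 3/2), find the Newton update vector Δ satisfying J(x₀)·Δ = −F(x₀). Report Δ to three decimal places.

At (-1, 3/2): F = (15.750, -5.000).
Jacobian J = [[8·x·y - 3·y^2, 4·x^2 - 6·x·y + 2], [6·x + 4·y, 4·x]].
At the point, J = [[-18.750, 15.000], [0.000, -4.000]] (det J = 75.000).
Solving J·Δ = −F gives Δ = (-0.160, -1.250).

(-0.160, -1.250)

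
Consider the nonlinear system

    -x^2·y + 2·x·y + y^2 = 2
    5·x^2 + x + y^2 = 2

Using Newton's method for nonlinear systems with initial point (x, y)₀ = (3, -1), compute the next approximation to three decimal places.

At (3, -1): F = (2.000, 47.000).
Jacobian J = [[-2·x·y + 2·y, -x^2 + 2·x + 2·y], [10·x + 1, 2·y]].
At the point, J = [[4.000, -5.000], [31.000, -2.000]] (det J = 147.000).
Solving J·Δ = −F gives Δ = (-1.571, -0.857).
Then the next iterate is (x, y)₁ = (1.429, -1.857).

(1.429, -1.857)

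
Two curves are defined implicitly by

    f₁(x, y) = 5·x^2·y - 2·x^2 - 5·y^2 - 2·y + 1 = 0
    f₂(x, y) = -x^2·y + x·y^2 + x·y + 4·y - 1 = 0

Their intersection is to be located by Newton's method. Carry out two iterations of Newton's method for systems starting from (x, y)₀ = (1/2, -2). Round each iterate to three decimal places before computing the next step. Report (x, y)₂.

(1.827, 0.487)

At (1/2, -2): F = (-18.000, -7.500).
Jacobian J = [[10·x·y - 4·x, 5·x^2 - 10·y - 2], [-2·x·y + y^2 + y, -x^2 + 2·x·y + x + 4]].
At the point, J = [[-12.000, 19.250], [4.000, 2.250]] (det J = -104.000).
Solving J·Δ = −F gives Δ = (0.999, 1.558).
Then the next iterate is (x, y)₁ = (1.499, -0.442).
Round to (1.499, -0.442) and repeat: F = (-8.55269, -2.14453), J = [[-12.62158, 13.65501], [1.07848, 1.92688]].
Δ = (0.328, 0.929), so (x, y)₂ = (1.827, 0.487).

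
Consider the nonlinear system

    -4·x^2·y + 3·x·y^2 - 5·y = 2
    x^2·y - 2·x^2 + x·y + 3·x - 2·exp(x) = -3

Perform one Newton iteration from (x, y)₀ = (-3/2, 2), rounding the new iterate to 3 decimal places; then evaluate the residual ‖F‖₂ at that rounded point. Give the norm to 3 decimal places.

15.324

At (-3/2, 2): F = (-48.000, -4.94626).
Jacobian J = [[-8·x·y + 3·y^2, -4·x^2 + 6·x·y - 5], [2·x·y - 4·x + y - 2·exp(x) + 3, x^2 + x]].
At the point, J = [[36.000, -32.000], [4.55374, 0.750]] (det J = 172.71967).
Solving J·Δ = −F gives Δ = (1.125, -0.235).
Then the next iterate is (x, y)₁ = (-0.375, 1.765).
Re-evaluating at (-0.375, 1.765): F = (-15.32244, -0.19450), so ‖F‖₂ = 15.324.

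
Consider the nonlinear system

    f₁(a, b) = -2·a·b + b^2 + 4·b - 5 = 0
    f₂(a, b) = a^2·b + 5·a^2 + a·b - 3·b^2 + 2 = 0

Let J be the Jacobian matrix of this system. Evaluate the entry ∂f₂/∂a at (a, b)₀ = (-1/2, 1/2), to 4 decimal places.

-5.0000

∂f₂/∂a = 2·a·b + 10·a + b.
At (-1/2, 1/2) this is -5.0000.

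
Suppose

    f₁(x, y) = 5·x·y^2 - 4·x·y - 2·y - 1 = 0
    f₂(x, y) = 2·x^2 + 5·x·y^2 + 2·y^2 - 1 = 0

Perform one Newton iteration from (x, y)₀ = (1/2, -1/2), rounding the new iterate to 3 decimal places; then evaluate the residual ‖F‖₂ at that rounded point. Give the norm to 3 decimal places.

1.414

At (1/2, -1/2): F = (1.625, 0.625).
Jacobian J = [[5·y^2 - 4·y, 10·x·y - 4·x - 2], [4·x + 5·y^2, 10·x·y + 4·y]].
At the point, J = [[3.250, -6.500], [3.250, -4.500]] (det J = 6.500).
Solving J·Δ = −F gives Δ = (0.500, 0.500).
Then the next iterate is (x, y)₁ = (1.000, 0.000).
Re-evaluating at (1.000, 0.000): F = (-1.000, 1.000), so ‖F‖₂ = 1.414.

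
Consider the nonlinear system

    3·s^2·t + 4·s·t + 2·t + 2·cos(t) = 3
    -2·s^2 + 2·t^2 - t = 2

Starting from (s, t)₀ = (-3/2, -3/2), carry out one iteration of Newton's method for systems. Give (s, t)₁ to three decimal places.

(-0.867, -1.029)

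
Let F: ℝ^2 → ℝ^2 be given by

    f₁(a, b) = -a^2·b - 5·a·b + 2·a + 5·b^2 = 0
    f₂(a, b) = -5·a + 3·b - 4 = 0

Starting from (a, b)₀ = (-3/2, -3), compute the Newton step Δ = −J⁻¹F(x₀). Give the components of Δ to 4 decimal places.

At (-3/2, -3): F = (26.2500, -5.5000).
Jacobian J = [[-2·a·b - 5·b + 2, -a^2 - 5·a + 10·b], [-5, 3]].
At the point, J = [[8.0000, -24.7500], [-5.0000, 3.0000]] (det J = -99.7500).
Solving J·Δ = −F gives Δ = (-0.5752, 0.8747).

(-0.5752, 0.8747)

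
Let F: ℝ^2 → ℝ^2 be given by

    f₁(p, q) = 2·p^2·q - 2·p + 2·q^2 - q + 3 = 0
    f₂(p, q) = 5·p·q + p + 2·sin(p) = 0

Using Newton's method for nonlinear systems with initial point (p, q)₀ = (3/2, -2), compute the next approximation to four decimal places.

At (3/2, -2): F = (1.0000, -11.505010).
Jacobian J = [[4·p·q - 2, 2·p^2 + 4·q - 1], [5·q + 2·cos(p) + 1, 5·p]].
At the point, J = [[-14.0000, -4.5000], [-8.858526, 7.5000]] (det J = -144.863365).
Solving J·Δ = −F gives Δ = (-0.3056, 1.1730).
Then the next iterate is (p, q)₁ = (1.1944, -0.8270).

(1.1944, -0.8270)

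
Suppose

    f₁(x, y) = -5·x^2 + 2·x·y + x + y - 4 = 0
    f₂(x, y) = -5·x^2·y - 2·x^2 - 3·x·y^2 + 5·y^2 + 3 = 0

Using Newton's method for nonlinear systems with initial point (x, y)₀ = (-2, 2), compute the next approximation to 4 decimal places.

At (-2, 2): F = (-32.0000, -1.0000).
Jacobian J = [[-10·x + 2·y + 1, 2·x + 1], [-10·x·y - 4·x - 3·y^2, -5·x^2 - 6·x·y + 10·y]].
At the point, J = [[25.0000, -3.0000], [36.0000, 24.0000]] (det J = 708.0000).
Solving J·Δ = −F gives Δ = (1.0890, -1.5918).
Then the next iterate is (x, y)₁ = (-0.9110, 0.4082).

(-0.9110, 0.4082)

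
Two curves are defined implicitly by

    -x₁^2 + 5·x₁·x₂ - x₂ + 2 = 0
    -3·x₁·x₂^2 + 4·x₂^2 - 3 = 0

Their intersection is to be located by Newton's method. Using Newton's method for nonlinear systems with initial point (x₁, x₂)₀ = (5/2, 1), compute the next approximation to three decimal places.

(1.804, 0.370)

At (5/2, 1): F = (7.250, -6.500).
Jacobian J = [[-2·x₁ + 5·x₂, 5·x₁ - 1], [-3·x₂^2, -6·x₁·x₂ + 8·x₂]].
At the point, J = [[0.000, 11.500], [-3.000, -7.000]] (det J = 34.500).
Solving J·Δ = −F gives Δ = (-0.696, -0.630).
Then the next iterate is (x₁, x₂)₁ = (1.804, 0.370).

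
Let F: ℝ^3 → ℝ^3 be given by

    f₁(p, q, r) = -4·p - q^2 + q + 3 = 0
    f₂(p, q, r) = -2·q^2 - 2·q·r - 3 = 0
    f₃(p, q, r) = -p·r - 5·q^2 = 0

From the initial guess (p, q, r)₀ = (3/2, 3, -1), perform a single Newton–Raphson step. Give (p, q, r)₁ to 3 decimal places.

(1.076, 1.539, -1.065)

At (3/2, 3, -1): F = (-9.000, -15.000, -43.500).
Jacobian J = [[-4, -2·q + 1, 0], [0, -4·q - 2·r, -2·q], [-r, -10·q, -p]].
At the point, J = [[-4.000, -5.000, 0.000], [0.000, -10.000, -6.000], [1.000, -30.000, -1.500]] (det J = 690.000).
Solving J·Δ = −F gives Δ = (-0.424, -1.461, -0.065).
Then the next iterate is (p, q, r)₁ = (1.076, 1.539, -1.065).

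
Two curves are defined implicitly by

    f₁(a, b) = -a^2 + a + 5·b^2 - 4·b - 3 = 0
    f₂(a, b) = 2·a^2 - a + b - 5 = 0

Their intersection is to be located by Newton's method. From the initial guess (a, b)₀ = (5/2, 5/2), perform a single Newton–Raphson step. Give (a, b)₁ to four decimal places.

(1.7591, 1.6684)

At (5/2, 5/2): F = (14.5000, 7.5000).
Jacobian J = [[-2·a + 1, 10·b - 4], [4·a - 1, 1]].
At the point, J = [[-4.0000, 21.0000], [9.0000, 1.0000]] (det J = -193.0000).
Solving J·Δ = −F gives Δ = (-0.7409, -0.8316).
Then the next iterate is (a, b)₁ = (1.7591, 1.6684).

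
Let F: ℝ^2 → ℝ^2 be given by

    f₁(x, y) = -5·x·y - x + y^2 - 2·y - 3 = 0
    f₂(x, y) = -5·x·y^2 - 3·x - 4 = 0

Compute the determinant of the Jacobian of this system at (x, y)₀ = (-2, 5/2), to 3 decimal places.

-229.750

J = [[-5·y - 1, -5·x + 2·y - 2], [-5·y^2 - 3, -10·x·y]].
At the point, J = [[-13.500, 13.000], [-34.250, 50.000]].
det J = -229.750.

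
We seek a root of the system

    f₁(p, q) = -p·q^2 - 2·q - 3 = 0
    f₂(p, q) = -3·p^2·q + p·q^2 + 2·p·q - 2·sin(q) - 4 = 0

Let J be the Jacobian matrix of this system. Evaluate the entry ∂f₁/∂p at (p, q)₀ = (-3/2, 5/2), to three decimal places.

∂f₁/∂p = -q^2.
At (-3/2, 5/2) this is -6.250.

-6.250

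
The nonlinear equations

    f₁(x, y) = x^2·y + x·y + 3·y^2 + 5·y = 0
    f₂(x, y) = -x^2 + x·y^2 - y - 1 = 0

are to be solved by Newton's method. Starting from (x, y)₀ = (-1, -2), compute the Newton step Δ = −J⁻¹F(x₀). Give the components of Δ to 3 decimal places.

(0.458, 0.417)

At (-1, -2): F = (2.000, -4.000).
Jacobian J = [[2·x·y + y, x^2 + x + 6·y + 5], [-2·x + y^2, 2·x·y - 1]].
At the point, J = [[2.000, -7.000], [6.000, 3.000]] (det J = 48.000).
Solving J·Δ = −F gives Δ = (0.458, 0.417).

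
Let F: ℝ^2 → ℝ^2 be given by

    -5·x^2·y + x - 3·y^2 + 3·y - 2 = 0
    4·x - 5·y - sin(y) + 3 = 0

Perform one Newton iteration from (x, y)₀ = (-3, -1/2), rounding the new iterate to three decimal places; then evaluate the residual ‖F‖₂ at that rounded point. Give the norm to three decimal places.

At (-3, -1/2): F = (15.250, -6.02057).
Jacobian J = [[-10·x·y + 1, -5·x^2 - 6·y + 3], [4, -cos(y) - 5]].
At the point, J = [[-14.000, -39.000], [4.000, -5.87758]] (det J = 238.28616).
Solving J·Δ = −F gives Δ = (1.362, -0.098).
Then the next iterate is (x, y)₁ = (-1.638, -0.598).
Re-evaluating at (-1.638, -0.598): F = (1.51749, 0.00099), so ‖F‖₂ = 1.517.

1.517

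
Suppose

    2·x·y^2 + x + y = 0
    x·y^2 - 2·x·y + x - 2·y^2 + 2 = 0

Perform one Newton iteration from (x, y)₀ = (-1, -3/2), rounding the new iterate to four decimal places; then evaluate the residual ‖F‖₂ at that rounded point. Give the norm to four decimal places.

At (-1, -3/2): F = (-7.0000, -8.7500).
Jacobian J = [[2·y^2 + 1, 4·x·y + 1], [y^2 - 2·y + 1, 2·x·y - 2·x - 4·y]].
At the point, J = [[5.5000, 7.0000], [6.2500, 11.0000]] (det J = 16.7500).
Solving J·Δ = −F gives Δ = (0.9403, 0.2612).
Then the next iterate is (x, y)₁ = (-0.0597, -1.2388).
Re-evaluating at (-0.0597, -1.2388): F = (-1.481734, -1.368481), so ‖F‖₂ = 2.0170.

2.0170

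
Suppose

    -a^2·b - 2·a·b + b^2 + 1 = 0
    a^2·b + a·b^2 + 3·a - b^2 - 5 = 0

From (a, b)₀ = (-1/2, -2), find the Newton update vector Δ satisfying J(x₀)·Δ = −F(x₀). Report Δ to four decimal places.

(0.4880, 1.3772)

At (-1/2, -2): F = (3.5000, -13.0000).
Jacobian J = [[-2·a·b - 2·b, -a^2 - 2·a + 2·b], [2·a·b + b^2 + 3, a^2 + 2·a·b - 2·b]].
At the point, J = [[2.0000, -3.2500], [9.0000, 6.2500]] (det J = 41.7500).
Solving J·Δ = −F gives Δ = (0.4880, 1.3772).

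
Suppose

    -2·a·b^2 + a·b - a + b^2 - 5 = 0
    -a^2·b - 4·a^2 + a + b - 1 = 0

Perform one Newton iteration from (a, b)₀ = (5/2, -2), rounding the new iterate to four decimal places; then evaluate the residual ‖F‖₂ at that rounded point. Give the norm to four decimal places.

8.6636

At (5/2, -2): F = (-28.5000, -13.0000).
Jacobian J = [[-2·b^2 + b - 1, -4·a·b + a + 2·b], [-2·a·b - 8·a + 1, -a^2 + 1]].
At the point, J = [[-11.0000, 18.5000], [-9.0000, -5.2500]] (det J = 224.2500).
Solving J·Δ = −F gives Δ = (-1.7397, 0.5061).
Then the next iterate is (a, b)₁ = (0.7603, -1.4939).
Re-evaluating at (0.7603, -1.4939): F = (-8.057955, -3.182266), so ‖F‖₂ = 8.6636.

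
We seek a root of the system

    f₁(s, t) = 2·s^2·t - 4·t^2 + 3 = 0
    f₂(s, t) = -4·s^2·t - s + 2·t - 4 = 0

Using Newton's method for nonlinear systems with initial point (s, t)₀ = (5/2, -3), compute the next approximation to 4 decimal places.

At (5/2, -3): F = (-70.5000, 62.5000).
Jacobian J = [[4·s·t, 2·s^2 - 8·t], [-8·s·t - 1, -4·s^2 + 2]].
At the point, J = [[-30.0000, 36.5000], [59.0000, -23.0000]] (det J = -1463.5000).
Solving J·Δ = −F gives Δ = (-0.4508, 1.5610).
Then the next iterate is (s, t)₁ = (2.0492, -1.4390).

(2.0492, -1.4390)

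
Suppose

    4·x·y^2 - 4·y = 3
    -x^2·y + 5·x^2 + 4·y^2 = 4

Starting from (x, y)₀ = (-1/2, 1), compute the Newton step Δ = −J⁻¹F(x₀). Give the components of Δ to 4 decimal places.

At (-1/2, 1): F = (-9.0000, 1.0000).
Jacobian J = [[4·y^2, 8·x·y - 4], [-2·x·y + 10·x, -x^2 + 8·y]].
At the point, J = [[4.0000, -8.0000], [-4.0000, 7.7500]] (det J = -1.0000).
Solving J·Δ = −F gives Δ = (-61.7500, -32.0000).

(-61.7500, -32.0000)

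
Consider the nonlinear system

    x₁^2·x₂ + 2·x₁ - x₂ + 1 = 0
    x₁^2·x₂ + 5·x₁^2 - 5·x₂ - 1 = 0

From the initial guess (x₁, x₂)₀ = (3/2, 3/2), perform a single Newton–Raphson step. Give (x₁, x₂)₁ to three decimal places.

At (3/2, 3/2): F = (5.875, 6.125).
Jacobian J = [[2·x₁·x₂ + 2, x₁^2 - 1], [2·x₁·x₂ + 10·x₁, x₁^2 - 5]].
At the point, J = [[6.500, 1.250], [19.500, -2.750]] (det J = -42.250).
Solving J·Δ = −F gives Δ = (-0.564, -1.769).
Then the next iterate is (x₁, x₂)₁ = (0.936, -0.269).

(0.936, -0.269)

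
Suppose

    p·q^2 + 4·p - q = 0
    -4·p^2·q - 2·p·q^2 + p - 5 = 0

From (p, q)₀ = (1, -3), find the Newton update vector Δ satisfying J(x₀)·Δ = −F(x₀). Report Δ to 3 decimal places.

At (1, -3): F = (16.000, -10.000).
Jacobian J = [[q^2 + 4, 2·p·q - 1], [-8·p·q - 2·q^2 + 1, -4·p^2 - 4·p·q]].
At the point, J = [[13.000, -7.000], [7.000, 8.000]] (det J = 153.000).
Solving J·Δ = −F gives Δ = (-0.379, 1.582).

(-0.379, 1.582)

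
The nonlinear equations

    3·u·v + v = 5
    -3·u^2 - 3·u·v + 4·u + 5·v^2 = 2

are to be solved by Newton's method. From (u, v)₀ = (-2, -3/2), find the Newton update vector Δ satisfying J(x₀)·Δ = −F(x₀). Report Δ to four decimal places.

(0.8479, -0.2631)

At (-2, -3/2): F = (2.5000, -19.7500).
Jacobian J = [[3·v, 3·u + 1], [-6·u - 3·v + 4, -3·u + 10·v]].
At the point, J = [[-4.5000, -5.0000], [20.5000, -9.0000]] (det J = 143.0000).
Solving J·Δ = −F gives Δ = (0.8479, -0.2631).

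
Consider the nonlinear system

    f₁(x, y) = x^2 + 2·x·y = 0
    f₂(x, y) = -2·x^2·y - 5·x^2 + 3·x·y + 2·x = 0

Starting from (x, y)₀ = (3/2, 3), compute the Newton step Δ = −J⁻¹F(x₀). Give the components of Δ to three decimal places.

At (3/2, 3): F = (11.250, -8.250).
Jacobian J = [[2·x + 2·y, 2·x], [-4·x·y - 10·x + 3·y + 2, -2·x^2 + 3·x]].
At the point, J = [[9.000, 3.000], [-22.000, 0.000]] (det J = 66.000).
Solving J·Δ = −F gives Δ = (-0.375, -2.625).

(-0.375, -2.625)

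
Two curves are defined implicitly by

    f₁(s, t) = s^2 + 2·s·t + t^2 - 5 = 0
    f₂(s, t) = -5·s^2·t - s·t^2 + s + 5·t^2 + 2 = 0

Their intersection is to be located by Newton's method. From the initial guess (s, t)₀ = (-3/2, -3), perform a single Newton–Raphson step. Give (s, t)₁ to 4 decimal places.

(1.2652, -4.0707)

At (-3/2, -3): F = (15.2500, 92.7500).
Jacobian J = [[2·s + 2·t, 2·s + 2·t], [-10·s·t - t^2 + 1, -5·s^2 - 2·s·t + 10·t]].
At the point, J = [[-9.0000, -9.0000], [-53.0000, -50.2500]] (det J = -24.7500).
Solving J·Δ = −F gives Δ = (2.7652, -1.0707).
Then the next iterate is (s, t)₁ = (1.2652, -4.0707).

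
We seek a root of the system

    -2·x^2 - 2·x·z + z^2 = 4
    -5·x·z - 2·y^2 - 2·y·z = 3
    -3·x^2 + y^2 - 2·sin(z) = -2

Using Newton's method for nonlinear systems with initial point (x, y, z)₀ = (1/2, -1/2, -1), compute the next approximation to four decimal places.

At (1/2, -1/2, -1): F = (-2.5000, -2.0000, 3.182942).
Jacobian J = [[-4·x - 2·z, 0, -2·x + 2·z], [-5·z, -4·y - 2·z, -5·x - 2·y], [-6·x, 2·y, -2·cos(z)]].
At the point, J = [[0.0000, 0.0000, -3.0000], [5.0000, 4.0000, -1.5000], [-3.0000, -1.0000, -1.080605]] (det J = -21.0000).
Solving J·Δ = −F gives Δ = (2.2263, -2.5953, -0.8333).
Then the next iterate is (x, y, z)₁ = (2.7263, -3.0953, -1.8333).

(2.7263, -3.0953, -1.8333)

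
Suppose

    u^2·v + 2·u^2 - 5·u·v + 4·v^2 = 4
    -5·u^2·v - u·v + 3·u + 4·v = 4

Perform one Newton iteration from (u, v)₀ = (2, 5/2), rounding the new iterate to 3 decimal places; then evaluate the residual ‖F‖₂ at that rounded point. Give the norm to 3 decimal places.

12.920

At (2, 5/2): F = (14.000, -43.000).
Jacobian J = [[2·u·v + 4·u - 5·v, u^2 - 5·u + 8·v], [-10·u·v - v + 3, -5·u^2 - u + 4]].
At the point, J = [[5.500, 14.000], [-49.500, -18.000]] (det J = 594.000).
Solving J·Δ = −F gives Δ = (-0.589, -0.769).
Then the next iterate is (u, v)₁ = (1.411, 1.731).
Re-evaluating at (1.411, 1.731): F = (3.20137, -12.51686), so ‖F‖₂ = 12.920.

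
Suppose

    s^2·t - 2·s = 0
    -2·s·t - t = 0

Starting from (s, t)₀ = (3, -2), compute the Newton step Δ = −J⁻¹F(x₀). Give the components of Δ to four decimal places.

(-0.6774, 1.6129)

At (3, -2): F = (-24.0000, 14.0000).
Jacobian J = [[2·s·t - 2, s^2], [-2·t, -2·s - 1]].
At the point, J = [[-14.0000, 9.0000], [4.0000, -7.0000]] (det J = 62.0000).
Solving J·Δ = −F gives Δ = (-0.6774, 1.6129).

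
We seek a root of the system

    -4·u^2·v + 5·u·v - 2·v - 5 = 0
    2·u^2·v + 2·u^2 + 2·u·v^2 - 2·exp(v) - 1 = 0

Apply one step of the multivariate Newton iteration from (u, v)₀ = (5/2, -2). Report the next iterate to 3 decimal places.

At (5/2, -2): F = (24.000, 6.22933).
Jacobian J = [[-8·u·v + 5·v, -4·u^2 + 5·u - 2], [4·u·v + 4·u + 2·v^2, 2·u^2 + 4·u·v - 2·exp(v)]].
At the point, J = [[30.000, -14.500], [-2.000, -7.77067]] (det J = -262.12012).
Solving J·Δ = −F gives Δ = (-0.367, 0.896).
Then the next iterate is (u, v)₁ = (2.133, -1.104).

(2.133, -1.104)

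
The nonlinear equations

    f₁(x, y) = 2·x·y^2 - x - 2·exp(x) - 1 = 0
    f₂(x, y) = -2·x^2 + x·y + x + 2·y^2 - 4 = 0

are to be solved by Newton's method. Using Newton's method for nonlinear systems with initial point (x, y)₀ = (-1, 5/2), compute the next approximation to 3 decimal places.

At (-1, 5/2): F = (-13.23576, 3.000).
Jacobian J = [[2·y^2 - 2·exp(x) - 1, 4·x·y], [-4·x + y + 1, x + 4·y]].
At the point, J = [[10.76424, -10.000], [7.500, 9.000]] (det J = 171.87817).
Solving J·Δ = −F gives Δ = (0.519, -0.765).
Then the next iterate is (x, y)₁ = (-0.481, 1.735).

(-0.481, 1.735)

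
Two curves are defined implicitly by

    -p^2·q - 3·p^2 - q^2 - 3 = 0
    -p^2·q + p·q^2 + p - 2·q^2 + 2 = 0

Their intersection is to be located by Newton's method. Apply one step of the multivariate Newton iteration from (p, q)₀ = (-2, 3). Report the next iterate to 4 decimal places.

(-0.8319, 2.2035)

At (-2, 3): F = (-36.0000, -48.0000).
Jacobian J = [[-2·p·q - 6·p, -p^2 - 2·q], [-2·p·q + q^2 + 1, -p^2 + 2·p·q - 4·q]].
At the point, J = [[24.0000, -10.0000], [22.0000, -28.0000]] (det J = -452.0000).
Solving J·Δ = −F gives Δ = (1.1681, -0.7965).
Then the next iterate is (p, q)₁ = (-0.8319, 2.2035).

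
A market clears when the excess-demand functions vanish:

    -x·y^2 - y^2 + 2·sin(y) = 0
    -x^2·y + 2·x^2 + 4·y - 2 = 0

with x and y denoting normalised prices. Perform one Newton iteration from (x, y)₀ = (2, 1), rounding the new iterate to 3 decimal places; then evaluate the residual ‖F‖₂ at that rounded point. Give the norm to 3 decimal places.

2.391

At (2, 1): F = (-1.31706, 6.000).
Jacobian J = [[-y^2, -2·x·y - 2·y + 2·cos(y)], [-2·x·y + 4·x, -x^2 + 4]].
At the point, J = [[-1.000, -4.91940], [4.000, 0.000]] (det J = 19.67758).
Solving J·Δ = −F gives Δ = (-1.500, 0.037).
Then the next iterate is (x, y)₁ = (0.500, 1.037).
Re-evaluating at (0.500, 1.037): F = (0.10871, 2.38875), so ‖F‖₂ = 2.391.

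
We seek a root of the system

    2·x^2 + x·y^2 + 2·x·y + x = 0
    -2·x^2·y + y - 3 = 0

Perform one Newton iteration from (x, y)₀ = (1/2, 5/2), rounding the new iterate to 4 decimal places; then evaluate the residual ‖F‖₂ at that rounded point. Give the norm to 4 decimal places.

At (1/2, 5/2): F = (6.6250, -1.7500).
Jacobian J = [[4·x + y^2 + 2·y + 1, 2·x·y + 2·x], [-4·x·y, -2·x^2 + 1]].
At the point, J = [[14.2500, 3.5000], [-5.0000, 0.5000]] (det J = 24.6250).
Solving J·Δ = −F gives Δ = (-0.3832, -0.3325).
Then the next iterate is (x, y)₁ = (0.1168, 2.1675).
Re-evaluating at (0.1168, 2.1675): F = (1.199145, -0.891639), so ‖F‖₂ = 1.4943.

1.4943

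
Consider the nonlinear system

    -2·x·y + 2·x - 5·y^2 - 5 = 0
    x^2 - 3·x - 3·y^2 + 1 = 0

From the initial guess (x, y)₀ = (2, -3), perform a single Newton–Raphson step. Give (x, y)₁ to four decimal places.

At (2, -3): F = (-34.0000, -28.0000).
Jacobian J = [[-2·y + 2, -2·x - 10·y], [2·x - 3, -6·y]].
At the point, J = [[8.0000, 26.0000], [1.0000, 18.0000]] (det J = 118.0000).
Solving J·Δ = −F gives Δ = (-0.9831, 1.6102).
Then the next iterate is (x, y)₁ = (1.0169, -1.3898).

(1.0169, -1.3898)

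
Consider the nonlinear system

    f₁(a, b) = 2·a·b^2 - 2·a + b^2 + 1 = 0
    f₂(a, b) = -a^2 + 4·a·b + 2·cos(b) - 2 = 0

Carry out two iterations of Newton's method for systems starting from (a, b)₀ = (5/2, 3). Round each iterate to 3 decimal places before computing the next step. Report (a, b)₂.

(0.314, 0.963)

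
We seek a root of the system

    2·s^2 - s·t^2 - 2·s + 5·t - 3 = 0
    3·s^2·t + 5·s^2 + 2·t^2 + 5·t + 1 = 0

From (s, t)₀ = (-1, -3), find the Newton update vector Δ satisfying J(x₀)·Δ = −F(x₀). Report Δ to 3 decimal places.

(-0.294, -0.588)

At (-1, -3): F = (-5.000, 0.000).
Jacobian J = [[4·s - t^2 - 2, -2·s·t + 5], [6·s·t + 10·s, 3·s^2 + 4·t + 5]].
At the point, J = [[-15.000, -1.000], [8.000, -4.000]] (det J = 68.000).
Solving J·Δ = −F gives Δ = (-0.294, -0.588).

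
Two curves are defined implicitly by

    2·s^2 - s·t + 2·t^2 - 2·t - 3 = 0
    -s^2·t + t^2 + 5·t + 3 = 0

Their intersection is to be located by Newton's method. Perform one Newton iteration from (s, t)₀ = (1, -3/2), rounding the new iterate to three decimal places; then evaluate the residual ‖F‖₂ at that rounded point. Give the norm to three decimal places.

At (1, -3/2): F = (8.000, -0.750).
Jacobian J = [[4·s - t, -s + 4·t - 2], [-2·s·t, -s^2 + 2·t + 5]].
At the point, J = [[5.500, -9.000], [3.000, 1.000]] (det J = 32.500).
Solving J·Δ = −F gives Δ = (-0.038, 0.865).
Then the next iterate is (s, t)₁ = (0.962, -0.635).
Re-evaluating at (0.962, -0.635): F = (1.53821, 0.81588), so ‖F‖₂ = 1.741.

1.741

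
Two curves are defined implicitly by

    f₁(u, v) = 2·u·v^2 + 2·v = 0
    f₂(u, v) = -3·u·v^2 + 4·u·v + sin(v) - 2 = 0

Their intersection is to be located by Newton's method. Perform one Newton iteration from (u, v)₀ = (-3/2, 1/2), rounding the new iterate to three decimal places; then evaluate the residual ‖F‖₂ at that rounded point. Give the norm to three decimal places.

At (-3/2, 1/2): F = (0.250, -3.39557).
Jacobian J = [[2·v^2, 4·u·v + 2], [-3·v^2 + 4·v, -6·u·v + 4·u + cos(v)]].
At the point, J = [[0.500, -1.000], [1.250, -0.62242]] (det J = 0.93879).
Solving J·Δ = −F gives Δ = (3.783, 2.141).
Then the next iterate is (u, v)₁ = (2.283, 2.641).
Re-evaluating at (2.283, 2.641): F = (37.12931, -25.17340), so ‖F‖₂ = 44.859.

44.859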